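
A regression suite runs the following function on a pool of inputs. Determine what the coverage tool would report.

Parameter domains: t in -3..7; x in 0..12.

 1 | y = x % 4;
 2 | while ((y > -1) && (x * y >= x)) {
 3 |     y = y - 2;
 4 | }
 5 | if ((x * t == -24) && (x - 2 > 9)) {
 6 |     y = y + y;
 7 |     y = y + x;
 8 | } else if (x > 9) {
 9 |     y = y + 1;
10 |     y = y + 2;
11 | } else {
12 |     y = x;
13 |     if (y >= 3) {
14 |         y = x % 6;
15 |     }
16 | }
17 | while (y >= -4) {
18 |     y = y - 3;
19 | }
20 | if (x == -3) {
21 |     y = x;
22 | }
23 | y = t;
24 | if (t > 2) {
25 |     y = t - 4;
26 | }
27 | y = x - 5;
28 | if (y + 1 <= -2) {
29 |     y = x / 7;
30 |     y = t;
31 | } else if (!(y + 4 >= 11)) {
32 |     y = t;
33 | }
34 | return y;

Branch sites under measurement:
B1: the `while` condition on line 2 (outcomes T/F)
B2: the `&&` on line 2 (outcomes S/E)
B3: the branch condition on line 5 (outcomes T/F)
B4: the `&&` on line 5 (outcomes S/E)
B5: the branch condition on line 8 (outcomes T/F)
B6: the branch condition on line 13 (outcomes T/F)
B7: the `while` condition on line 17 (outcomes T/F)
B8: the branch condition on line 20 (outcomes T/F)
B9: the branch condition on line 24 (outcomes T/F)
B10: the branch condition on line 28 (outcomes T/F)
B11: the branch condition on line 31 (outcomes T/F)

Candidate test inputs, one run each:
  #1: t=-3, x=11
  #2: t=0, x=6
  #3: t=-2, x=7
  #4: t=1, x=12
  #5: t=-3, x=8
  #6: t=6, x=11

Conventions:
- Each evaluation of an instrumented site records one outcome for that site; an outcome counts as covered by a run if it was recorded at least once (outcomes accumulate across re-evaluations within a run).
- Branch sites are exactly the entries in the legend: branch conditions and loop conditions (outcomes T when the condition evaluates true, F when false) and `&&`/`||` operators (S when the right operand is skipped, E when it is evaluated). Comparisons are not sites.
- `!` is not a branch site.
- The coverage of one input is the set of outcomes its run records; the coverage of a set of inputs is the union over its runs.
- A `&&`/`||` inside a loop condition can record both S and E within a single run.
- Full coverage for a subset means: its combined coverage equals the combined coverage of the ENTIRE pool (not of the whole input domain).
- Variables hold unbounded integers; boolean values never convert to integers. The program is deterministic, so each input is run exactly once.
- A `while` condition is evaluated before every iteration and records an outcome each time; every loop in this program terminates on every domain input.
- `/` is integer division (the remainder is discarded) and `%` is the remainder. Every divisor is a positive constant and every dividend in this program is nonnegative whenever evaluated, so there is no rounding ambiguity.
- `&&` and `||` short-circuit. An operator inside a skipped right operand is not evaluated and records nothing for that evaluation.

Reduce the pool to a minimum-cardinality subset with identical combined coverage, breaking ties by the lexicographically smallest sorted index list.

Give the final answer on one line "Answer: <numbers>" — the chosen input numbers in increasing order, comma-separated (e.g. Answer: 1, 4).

run #1 (t=-3, x=11) runs B2->E, B1->T, B2->E, B1->T, B2->S, B1->F, B4->S, B3->F, B5->T, B7->T, B7->T, B7->T, B7->F, B8->F, ...; records B1=T, B1=F, B2=S, B2=E, B3=F, B4=S, B5=T, B7=T, B7=F, B8=F, B9=F, B10=F, B11=T
run #2 (t=0, x=6) runs B2->E, B1->T, B2->E, B1->F, B4->S, B3->F, B5->F, B6->T, B7->T, B7->T, B7->F, B8->F, B9->F, B10->F, ...; records B1=T, B1=F, B2=E, B3=F, B4=S, B5=F, B6=T, B7=T, B7=F, B8=F, B9=F, B10=F, B11=T
run #3 (t=-2, x=7) runs B2->E, B1->T, B2->E, B1->T, B2->S, B1->F, B4->S, B3->F, B5->F, B6->T, B7->T, B7->T, B7->F, B8->F, ...; records B1=T, B1=F, B2=S, B2=E, B3=F, B4=S, B5=F, B6=T, B7=T, B7=F, B8=F, B9=F, B10=F, B11=T
run #4 (t=1, x=12) runs B2->E, B1->F, B4->S, B3->F, B5->T, B7->T, B7->T, B7->T, B7->F, B8->F, B9->F, B10->F, B11->F; records B1=F, B2=E, B3=F, B4=S, B5=T, B7=T, B7=F, B8=F, B9=F, B10=F, B11=F
run #5 (t=-3, x=8) runs B2->E, B1->F, B4->E, B3->F, B5->F, B6->T, B7->T, B7->T, B7->T, B7->F, B8->F, B9->F, B10->F, B11->T; records B1=F, B2=E, B3=F, B4=E, B5=F, B6=T, B7=T, B7=F, B8=F, B9=F, B10=F, B11=T
run #6 (t=6, x=11) runs B2->E, B1->T, B2->E, B1->T, B2->S, B1->F, B4->S, B3->F, B5->T, B7->T, B7->T, B7->T, B7->F, B8->F, ...; records B1=T, B1=F, B2=S, B2=E, B3=F, B4=S, B5=T, B7=T, B7=F, B8=F, B9=T, B10=F, B11=T
union over all inputs: B1=T, B1=F, B2=S, B2=E, B3=F, B4=S, B4=E, B5=T, B5=F, B6=T, B7=T, B7=F, B8=F, B9=T, B9=F, B10=F, B11=T, B11=F (18 outcomes)
every size-1 subset falls short of the 18 outcomes (best: 14/18)
every size-2 subset falls short of the 18 outcomes (best: 17/18)
at size 3, {4, 5, 6} reaches all 18 outcomes; every lexicographically earlier size-3 subset fails

Answer: 4, 5, 6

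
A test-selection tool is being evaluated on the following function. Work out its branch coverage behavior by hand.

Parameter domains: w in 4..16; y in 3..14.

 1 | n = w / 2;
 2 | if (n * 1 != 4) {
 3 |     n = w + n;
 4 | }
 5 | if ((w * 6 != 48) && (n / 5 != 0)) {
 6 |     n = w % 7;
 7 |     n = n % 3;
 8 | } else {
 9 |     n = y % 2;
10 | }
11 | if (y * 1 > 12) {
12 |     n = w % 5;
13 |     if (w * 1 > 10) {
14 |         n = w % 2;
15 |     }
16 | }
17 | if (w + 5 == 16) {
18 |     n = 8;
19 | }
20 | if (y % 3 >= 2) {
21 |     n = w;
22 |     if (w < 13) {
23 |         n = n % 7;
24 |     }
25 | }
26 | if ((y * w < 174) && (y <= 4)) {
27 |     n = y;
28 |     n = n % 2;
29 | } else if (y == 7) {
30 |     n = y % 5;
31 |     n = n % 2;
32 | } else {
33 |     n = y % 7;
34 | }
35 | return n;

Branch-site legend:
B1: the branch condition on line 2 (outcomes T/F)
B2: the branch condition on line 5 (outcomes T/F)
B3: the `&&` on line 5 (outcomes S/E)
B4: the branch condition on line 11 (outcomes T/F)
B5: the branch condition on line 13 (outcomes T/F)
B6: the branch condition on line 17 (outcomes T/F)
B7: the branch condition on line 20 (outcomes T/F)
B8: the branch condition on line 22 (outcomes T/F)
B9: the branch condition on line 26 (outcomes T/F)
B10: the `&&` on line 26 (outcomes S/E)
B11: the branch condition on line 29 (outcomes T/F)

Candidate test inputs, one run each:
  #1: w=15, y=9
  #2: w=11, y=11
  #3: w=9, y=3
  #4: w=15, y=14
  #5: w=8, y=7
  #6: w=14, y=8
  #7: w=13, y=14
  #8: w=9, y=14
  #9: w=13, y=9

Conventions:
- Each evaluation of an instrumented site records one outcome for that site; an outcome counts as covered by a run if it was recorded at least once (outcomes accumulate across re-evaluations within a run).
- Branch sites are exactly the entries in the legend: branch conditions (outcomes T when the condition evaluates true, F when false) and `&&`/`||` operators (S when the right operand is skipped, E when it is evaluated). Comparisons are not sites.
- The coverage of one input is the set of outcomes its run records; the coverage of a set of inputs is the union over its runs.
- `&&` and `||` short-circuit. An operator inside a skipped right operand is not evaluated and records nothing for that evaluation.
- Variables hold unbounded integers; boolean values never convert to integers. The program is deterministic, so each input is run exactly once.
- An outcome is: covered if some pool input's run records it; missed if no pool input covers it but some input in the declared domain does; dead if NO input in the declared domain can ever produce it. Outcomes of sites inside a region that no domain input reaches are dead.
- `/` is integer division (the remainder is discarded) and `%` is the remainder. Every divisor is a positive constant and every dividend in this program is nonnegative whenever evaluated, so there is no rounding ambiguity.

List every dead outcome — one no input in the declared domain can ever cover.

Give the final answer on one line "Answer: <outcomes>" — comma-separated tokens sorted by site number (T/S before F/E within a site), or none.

checking every outcome against all 156 domain inputs:
  reachable outcomes have witnesses, e.g. B1=T (e.g. w=4, y=3), B1=F (e.g. w=8, y=3), B2=T (e.g. w=4, y=3), B2=F (e.g. w=8, y=3)

Answer: none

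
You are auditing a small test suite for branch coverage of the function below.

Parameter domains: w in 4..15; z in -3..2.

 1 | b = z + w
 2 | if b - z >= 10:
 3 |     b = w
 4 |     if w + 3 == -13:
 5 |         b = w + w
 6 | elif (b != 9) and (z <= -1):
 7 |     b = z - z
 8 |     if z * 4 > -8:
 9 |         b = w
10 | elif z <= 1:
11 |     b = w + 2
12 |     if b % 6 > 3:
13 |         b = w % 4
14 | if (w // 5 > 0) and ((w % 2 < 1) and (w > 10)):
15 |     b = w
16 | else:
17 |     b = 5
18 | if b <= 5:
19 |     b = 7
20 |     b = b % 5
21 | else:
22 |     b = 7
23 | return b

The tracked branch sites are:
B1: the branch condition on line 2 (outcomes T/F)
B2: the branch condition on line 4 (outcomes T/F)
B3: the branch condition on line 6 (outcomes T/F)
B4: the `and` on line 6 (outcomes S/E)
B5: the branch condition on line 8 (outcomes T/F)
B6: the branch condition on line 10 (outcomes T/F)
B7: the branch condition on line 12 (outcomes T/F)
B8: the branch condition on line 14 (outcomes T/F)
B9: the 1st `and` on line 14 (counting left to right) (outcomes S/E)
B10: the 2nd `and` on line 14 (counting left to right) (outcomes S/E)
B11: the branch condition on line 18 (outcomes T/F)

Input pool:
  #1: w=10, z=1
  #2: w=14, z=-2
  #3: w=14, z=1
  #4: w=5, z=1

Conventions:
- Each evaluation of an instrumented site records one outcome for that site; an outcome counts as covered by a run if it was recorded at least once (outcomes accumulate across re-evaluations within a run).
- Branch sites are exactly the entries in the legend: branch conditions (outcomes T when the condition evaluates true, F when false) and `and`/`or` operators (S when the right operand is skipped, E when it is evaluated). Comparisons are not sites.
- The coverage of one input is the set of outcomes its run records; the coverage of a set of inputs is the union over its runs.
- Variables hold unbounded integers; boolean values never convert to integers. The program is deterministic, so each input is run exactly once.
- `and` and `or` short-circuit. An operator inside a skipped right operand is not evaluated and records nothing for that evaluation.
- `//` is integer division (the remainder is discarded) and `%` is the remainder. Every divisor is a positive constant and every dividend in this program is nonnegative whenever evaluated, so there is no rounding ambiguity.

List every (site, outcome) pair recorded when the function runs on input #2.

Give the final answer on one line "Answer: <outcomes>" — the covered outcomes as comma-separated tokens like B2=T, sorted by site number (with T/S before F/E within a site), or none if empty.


Event log for input #2 (w=14, z=-2):
  B1->T, B2->F, B9->E, B10->E, B8->T, B11->F
as a set, this run covers: B1=T, B2=F, B8=T, B9=E, B10=E, B11=F
Answer: B1=T, B2=F, B8=T, B9=E, B10=E, B11=F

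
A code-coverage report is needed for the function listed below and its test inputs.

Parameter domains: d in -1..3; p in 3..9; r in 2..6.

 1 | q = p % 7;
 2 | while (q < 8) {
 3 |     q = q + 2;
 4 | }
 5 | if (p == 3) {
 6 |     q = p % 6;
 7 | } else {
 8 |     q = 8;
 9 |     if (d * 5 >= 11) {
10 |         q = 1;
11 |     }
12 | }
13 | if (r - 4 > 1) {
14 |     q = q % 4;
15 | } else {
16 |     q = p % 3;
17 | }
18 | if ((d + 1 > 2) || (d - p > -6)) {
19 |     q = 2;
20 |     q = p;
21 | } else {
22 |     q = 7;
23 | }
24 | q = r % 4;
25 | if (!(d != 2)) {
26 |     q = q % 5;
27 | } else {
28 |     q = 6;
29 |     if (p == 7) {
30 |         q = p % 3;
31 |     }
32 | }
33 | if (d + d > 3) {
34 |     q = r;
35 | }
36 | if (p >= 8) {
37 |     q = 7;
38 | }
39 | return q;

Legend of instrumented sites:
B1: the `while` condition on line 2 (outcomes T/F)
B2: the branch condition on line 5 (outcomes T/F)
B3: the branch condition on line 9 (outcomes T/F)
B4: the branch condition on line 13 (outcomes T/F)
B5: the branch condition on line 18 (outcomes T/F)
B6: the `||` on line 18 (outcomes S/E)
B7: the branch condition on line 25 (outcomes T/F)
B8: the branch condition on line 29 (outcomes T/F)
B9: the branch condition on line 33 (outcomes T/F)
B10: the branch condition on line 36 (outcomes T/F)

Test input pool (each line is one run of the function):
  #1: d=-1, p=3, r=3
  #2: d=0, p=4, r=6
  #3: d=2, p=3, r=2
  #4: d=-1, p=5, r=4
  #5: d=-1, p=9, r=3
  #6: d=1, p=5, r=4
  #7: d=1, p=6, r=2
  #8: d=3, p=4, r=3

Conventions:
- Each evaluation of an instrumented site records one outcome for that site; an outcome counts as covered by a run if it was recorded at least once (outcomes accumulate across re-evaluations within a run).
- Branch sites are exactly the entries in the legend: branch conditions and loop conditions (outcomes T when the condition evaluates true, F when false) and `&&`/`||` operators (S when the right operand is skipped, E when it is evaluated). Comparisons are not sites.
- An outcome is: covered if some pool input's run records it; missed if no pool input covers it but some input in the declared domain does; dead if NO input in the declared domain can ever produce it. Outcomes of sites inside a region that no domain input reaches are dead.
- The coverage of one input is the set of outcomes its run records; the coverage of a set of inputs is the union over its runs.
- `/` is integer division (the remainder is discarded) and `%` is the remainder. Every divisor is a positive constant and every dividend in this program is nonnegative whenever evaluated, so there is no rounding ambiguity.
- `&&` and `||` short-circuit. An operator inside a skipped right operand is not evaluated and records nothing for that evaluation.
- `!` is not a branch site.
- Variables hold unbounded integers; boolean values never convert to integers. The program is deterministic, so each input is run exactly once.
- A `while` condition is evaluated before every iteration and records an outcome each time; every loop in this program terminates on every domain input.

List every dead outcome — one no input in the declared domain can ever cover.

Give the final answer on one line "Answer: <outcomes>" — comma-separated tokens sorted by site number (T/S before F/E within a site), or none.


checking every outcome against all 175 domain inputs:
  reachable outcomes have witnesses, e.g. B1=T (e.g. d=-1, p=3, r=2), B1=F (e.g. d=-1, p=3, r=2), B2=T (e.g. d=-1, p=3, r=2), B2=F (e.g. d=-1, p=4, r=2)
Answer: none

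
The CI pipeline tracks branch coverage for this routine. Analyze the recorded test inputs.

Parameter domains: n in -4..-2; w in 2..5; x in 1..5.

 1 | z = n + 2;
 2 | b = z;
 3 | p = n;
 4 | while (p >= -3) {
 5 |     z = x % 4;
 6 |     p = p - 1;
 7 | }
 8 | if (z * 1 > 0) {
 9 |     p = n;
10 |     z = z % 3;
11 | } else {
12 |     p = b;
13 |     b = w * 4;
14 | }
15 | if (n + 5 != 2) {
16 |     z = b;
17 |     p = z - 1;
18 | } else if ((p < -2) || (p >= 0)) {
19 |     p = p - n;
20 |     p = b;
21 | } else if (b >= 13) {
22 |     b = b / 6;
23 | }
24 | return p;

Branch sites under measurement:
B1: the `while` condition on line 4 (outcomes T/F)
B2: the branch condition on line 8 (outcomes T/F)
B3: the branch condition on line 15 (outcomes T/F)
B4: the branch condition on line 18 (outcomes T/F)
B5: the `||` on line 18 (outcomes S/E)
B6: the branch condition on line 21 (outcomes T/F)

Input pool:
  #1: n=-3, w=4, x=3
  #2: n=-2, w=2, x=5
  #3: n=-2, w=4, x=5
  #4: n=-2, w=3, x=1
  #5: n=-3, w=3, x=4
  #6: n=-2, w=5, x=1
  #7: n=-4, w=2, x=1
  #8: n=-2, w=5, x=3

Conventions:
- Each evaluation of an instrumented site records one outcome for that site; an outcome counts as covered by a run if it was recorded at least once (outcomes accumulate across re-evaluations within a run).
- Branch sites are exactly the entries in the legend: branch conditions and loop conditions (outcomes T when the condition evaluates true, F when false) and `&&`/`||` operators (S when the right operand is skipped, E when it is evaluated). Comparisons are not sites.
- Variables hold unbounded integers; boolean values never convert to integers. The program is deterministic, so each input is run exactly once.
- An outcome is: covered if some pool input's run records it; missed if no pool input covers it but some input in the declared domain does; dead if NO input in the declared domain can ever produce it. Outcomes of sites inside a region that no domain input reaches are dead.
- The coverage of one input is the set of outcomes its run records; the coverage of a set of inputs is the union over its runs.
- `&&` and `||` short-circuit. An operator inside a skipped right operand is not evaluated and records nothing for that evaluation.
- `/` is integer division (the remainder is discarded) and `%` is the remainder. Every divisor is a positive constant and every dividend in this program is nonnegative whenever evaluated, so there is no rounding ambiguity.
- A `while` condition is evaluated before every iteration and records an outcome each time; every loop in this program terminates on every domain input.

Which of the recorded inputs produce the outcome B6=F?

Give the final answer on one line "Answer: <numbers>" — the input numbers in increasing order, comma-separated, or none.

input #1 (n=-3, w=4, x=3): does not record B6=F
input #2 (n=-2, w=2, x=5): does not record B6=F
input #3 (n=-2, w=4, x=5): does not record B6=F
input #4 (n=-2, w=3, x=1): does not record B6=F
input #5 (n=-3, w=3, x=4): records B6=F
input #6 (n=-2, w=5, x=1): does not record B6=F
input #7 (n=-4, w=2, x=1): does not record B6=F
input #8 (n=-2, w=5, x=3): does not record B6=F

Answer: 5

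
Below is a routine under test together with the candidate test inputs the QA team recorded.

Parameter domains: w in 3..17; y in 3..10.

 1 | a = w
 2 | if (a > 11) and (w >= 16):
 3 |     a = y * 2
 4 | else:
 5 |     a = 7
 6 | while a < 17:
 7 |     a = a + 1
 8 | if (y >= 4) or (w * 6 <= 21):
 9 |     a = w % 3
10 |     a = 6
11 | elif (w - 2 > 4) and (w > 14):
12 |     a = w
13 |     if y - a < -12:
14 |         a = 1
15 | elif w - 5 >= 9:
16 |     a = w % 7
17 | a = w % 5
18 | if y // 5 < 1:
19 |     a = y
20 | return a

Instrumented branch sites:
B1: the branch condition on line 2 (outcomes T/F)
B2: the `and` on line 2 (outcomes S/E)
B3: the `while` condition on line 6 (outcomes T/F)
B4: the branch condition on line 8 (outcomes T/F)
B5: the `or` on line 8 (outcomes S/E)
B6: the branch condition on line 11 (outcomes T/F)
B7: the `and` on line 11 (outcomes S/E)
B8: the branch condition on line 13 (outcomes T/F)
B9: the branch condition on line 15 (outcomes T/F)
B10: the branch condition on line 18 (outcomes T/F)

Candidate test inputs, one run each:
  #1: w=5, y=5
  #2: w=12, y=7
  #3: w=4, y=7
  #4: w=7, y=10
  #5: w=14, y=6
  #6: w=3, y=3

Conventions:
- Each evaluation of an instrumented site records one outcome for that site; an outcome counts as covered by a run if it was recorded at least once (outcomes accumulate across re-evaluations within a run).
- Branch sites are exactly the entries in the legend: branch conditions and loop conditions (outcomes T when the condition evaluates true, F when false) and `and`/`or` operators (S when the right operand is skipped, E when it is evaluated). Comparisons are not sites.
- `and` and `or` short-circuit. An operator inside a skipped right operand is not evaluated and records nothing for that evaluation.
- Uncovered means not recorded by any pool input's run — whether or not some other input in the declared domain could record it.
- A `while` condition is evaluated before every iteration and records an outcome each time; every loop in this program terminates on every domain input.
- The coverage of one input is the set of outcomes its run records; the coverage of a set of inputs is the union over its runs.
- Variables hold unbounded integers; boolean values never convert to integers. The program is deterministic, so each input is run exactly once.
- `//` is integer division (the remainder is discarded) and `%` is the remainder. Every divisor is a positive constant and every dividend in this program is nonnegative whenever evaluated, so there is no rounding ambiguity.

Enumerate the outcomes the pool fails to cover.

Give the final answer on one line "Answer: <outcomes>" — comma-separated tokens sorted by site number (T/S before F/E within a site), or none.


run #1 (w=5, y=5) runs B2->S, B1->F, B3->T, B3->T, B3->T, B3->T, B3->T, B3->T, B3->T, B3->T, B3->T, B3->T, B3->F, B5->S, ...; records B1=F, B2=S, B3=T, B3=F, B4=T, B5=S, B10=F
run #2 (w=12, y=7) runs B2->E, B1->F, B3->T, B3->T, B3->T, B3->T, B3->T, B3->T, B3->T, B3->T, B3->T, B3->T, B3->F, B5->S, ...; records B1=F, B2=E, B3=T, B3=F, B4=T, B5=S, B10=F
run #3 (w=4, y=7) runs B2->S, B1->F, B3->T, B3->T, B3->T, B3->T, B3->T, B3->T, B3->T, B3->T, B3->T, B3->T, B3->F, B5->S, ...; records B1=F, B2=S, B3=T, B3=F, B4=T, B5=S, B10=F
run #4 (w=7, y=10) runs B2->S, B1->F, B3->T, B3->T, B3->T, B3->T, B3->T, B3->T, B3->T, B3->T, B3->T, B3->T, B3->F, B5->S, ...; records B1=F, B2=S, B3=T, B3=F, B4=T, B5=S, B10=F
run #5 (w=14, y=6) runs B2->E, B1->F, B3->T, B3->T, B3->T, B3->T, B3->T, B3->T, B3->T, B3->T, B3->T, B3->T, B3->F, B5->S, ...; records B1=F, B2=E, B3=T, B3=F, B4=T, B5=S, B10=F
run #6 (w=3, y=3) runs B2->S, B1->F, B3->T, B3->T, B3->T, B3->T, B3->T, B3->T, B3->T, B3->T, B3->T, B3->T, B3->F, B5->E, ...; records B1=F, B2=S, B3=T, B3=F, B4=T, B5=E, B10=T
union over the pool: B1=F, B2=S, B2=E, B3=T, B3=F, B4=T, B5=S, B5=E, B10=T, B10=F
uncovered (10 of 20): B1=T, B4=F, B6=T, B6=F, B7=S, B7=E, B8=T, B8=F, B9=T, B9=F
Answer: B1=T, B4=F, B6=T, B6=F, B7=S, B7=E, B8=T, B8=F, B9=T, B9=F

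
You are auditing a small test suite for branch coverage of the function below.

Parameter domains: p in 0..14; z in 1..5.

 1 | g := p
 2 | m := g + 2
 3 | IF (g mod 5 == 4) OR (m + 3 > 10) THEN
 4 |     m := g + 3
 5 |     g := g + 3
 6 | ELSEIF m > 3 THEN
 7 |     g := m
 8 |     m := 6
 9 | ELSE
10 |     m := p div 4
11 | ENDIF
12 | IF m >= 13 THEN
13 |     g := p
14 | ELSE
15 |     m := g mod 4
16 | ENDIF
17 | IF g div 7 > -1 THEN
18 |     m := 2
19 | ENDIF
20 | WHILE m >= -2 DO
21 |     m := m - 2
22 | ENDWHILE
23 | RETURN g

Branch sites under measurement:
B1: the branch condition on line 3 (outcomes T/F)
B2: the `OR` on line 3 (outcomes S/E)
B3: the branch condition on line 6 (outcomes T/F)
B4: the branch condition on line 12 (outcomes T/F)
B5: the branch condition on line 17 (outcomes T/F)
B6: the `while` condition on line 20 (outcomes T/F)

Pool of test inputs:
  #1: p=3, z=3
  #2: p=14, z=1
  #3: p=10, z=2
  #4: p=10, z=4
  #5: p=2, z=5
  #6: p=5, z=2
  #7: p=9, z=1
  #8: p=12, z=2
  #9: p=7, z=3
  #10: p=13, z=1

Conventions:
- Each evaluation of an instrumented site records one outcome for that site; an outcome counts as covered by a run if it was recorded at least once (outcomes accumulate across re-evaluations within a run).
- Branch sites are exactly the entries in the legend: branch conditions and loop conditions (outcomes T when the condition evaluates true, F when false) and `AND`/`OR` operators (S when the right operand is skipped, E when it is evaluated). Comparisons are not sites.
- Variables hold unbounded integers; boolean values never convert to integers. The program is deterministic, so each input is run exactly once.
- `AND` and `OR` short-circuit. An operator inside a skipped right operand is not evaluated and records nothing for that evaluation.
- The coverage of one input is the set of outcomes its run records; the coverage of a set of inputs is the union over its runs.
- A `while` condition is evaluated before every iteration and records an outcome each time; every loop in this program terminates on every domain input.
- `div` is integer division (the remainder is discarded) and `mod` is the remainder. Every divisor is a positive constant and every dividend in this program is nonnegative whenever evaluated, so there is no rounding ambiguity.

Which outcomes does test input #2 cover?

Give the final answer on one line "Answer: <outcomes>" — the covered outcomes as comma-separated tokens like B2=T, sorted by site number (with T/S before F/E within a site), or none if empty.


Simulating input #2 (p=14, z=1) step by step:
  B2->S, B1->T, B4->T, B5->T, B6->T, B6->T, B6->T, B6->F
deduplicating events, the covered set is: B1=T, B2=S, B4=T, B5=T, B6=T, B6=F
Answer: B1=T, B2=S, B4=T, B5=T, B6=T, B6=F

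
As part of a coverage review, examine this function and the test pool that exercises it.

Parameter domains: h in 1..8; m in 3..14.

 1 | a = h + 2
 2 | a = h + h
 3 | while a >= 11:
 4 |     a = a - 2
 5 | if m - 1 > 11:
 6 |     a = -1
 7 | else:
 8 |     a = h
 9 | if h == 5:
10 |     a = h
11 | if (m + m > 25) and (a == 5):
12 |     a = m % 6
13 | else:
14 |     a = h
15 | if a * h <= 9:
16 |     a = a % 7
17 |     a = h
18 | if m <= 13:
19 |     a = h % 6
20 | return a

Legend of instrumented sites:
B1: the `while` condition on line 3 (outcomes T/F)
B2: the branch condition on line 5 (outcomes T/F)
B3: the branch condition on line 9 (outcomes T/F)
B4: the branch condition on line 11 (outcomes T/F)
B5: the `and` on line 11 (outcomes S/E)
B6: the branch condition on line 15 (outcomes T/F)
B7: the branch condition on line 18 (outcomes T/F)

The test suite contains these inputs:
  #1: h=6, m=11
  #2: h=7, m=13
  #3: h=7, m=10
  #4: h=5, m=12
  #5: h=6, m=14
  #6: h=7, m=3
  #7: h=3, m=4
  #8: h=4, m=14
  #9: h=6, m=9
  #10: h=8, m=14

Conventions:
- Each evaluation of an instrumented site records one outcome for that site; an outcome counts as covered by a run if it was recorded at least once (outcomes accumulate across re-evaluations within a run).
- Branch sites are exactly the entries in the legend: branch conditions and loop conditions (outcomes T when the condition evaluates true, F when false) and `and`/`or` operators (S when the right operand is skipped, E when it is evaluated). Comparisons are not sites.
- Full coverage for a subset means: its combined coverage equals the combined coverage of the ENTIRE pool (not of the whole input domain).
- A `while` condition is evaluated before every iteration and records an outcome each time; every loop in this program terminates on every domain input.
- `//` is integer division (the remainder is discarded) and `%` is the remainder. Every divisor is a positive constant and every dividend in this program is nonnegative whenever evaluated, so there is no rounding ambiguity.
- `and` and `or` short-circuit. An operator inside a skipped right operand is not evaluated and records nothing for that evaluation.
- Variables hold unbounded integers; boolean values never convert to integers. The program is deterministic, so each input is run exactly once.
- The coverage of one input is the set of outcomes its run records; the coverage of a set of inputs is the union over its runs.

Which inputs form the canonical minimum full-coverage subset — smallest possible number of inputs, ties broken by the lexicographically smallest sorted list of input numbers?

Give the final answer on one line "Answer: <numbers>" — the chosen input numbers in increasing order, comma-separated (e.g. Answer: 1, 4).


test 1 (h=6, m=11) hits B1=T, B1=F, B2=F, B3=F, B4=F, B5=S, B6=F, B7=T
test 2 (h=7, m=13) hits B1=T, B1=F, B2=T, B3=F, B4=F, B5=E, B6=F, B7=T
test 3 (h=7, m=10) hits B1=T, B1=F, B2=F, B3=F, B4=F, B5=S, B6=F, B7=T
test 4 (h=5, m=12) hits B1=F, B2=F, B3=T, B4=F, B5=S, B6=F, B7=T
test 5 (h=6, m=14) hits B1=T, B1=F, B2=T, B3=F, B4=F, B5=E, B6=F, B7=F
test 6 (h=7, m=3) hits B1=T, B1=F, B2=F, B3=F, B4=F, B5=S, B6=F, B7=T
test 7 (h=3, m=4) hits B1=F, B2=F, B3=F, B4=F, B5=S, B6=T, B7=T
test 8 (h=4, m=14) hits B1=F, B2=T, B3=F, B4=F, B5=E, B6=F, B7=F
test 9 (h=6, m=9) hits B1=T, B1=F, B2=F, B3=F, B4=F, B5=S, B6=F, B7=T
test 10 (h=8, m=14) hits B1=T, B1=F, B2=T, B3=F, B4=F, B5=E, B6=F, B7=F
together the pool reaches 13 outcomes: B1=T, B1=F, B2=T, B2=F, B3=T, B3=F, B4=F, B5=S, B5=E, B6=T, B6=F, B7=T, B7=F
size 1 is not enough: best union over all size-1 subsets is 8/13
size 2 is not enough: best union over all size-2 subsets is 12/13
the canonical winner is {4, 5, 7}: size 3, full 13-outcome coverage, earliest index list among size-3 covers
Answer: 4, 5, 7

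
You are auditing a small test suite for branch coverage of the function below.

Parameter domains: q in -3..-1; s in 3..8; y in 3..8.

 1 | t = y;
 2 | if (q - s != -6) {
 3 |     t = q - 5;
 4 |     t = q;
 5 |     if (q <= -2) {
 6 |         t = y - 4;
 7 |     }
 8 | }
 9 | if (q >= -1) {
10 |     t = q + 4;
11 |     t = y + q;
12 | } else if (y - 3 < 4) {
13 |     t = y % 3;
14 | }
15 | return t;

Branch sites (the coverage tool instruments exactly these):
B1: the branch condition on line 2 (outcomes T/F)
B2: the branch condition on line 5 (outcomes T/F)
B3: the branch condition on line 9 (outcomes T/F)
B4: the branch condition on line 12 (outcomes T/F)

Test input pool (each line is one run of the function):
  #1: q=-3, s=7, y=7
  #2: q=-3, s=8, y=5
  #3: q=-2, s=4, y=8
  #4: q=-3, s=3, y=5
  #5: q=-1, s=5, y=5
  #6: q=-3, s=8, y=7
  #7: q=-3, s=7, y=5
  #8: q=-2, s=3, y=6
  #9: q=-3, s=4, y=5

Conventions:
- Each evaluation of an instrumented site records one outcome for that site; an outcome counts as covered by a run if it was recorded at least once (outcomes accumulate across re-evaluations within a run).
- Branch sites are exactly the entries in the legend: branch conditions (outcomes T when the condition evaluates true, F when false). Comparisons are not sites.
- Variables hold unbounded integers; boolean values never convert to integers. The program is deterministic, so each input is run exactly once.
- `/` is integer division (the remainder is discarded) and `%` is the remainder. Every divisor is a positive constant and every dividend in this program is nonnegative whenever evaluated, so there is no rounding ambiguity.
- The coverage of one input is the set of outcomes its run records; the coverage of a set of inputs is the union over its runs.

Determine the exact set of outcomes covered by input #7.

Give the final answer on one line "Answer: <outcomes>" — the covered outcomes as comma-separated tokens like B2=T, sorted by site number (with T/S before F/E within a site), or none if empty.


Event log for input #7 (q=-3, s=7, y=5):
  B1->T, B2->T, B3->F, B4->T
as a set, this run covers: B1=T, B2=T, B3=F, B4=T
Answer: B1=T, B2=T, B3=F, B4=T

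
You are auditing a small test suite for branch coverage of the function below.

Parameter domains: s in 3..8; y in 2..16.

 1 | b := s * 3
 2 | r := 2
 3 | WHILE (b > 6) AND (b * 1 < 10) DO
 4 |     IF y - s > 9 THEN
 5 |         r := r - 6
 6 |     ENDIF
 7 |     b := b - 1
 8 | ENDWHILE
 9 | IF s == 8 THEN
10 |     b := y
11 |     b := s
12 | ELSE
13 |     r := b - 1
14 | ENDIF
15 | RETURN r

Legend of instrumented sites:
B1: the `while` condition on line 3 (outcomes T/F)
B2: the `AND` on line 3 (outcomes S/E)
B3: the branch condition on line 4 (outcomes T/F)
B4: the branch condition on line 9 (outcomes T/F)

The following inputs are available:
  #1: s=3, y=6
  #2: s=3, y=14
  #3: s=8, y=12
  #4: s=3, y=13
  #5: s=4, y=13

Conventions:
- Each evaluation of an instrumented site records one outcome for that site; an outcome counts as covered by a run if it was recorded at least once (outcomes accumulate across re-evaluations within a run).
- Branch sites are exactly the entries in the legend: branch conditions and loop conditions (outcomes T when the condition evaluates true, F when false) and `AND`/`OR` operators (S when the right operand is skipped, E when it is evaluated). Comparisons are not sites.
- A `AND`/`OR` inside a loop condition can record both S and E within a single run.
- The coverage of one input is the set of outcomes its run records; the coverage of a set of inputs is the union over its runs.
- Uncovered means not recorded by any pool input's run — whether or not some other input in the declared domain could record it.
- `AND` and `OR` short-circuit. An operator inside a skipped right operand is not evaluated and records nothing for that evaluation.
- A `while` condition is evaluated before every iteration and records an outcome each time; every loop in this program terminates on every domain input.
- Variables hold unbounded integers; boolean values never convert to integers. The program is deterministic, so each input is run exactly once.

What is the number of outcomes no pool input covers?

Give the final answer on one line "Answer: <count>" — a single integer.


test 1 (s=3, y=6) hits B1=T, B1=F, B2=S, B2=E, B3=F, B4=F
test 2 (s=3, y=14) hits B1=T, B1=F, B2=S, B2=E, B3=T, B4=F
test 3 (s=8, y=12) hits B1=F, B2=E, B4=T
test 4 (s=3, y=13) hits B1=T, B1=F, B2=S, B2=E, B3=T, B4=F
test 5 (s=4, y=13) hits B1=F, B2=E, B4=F
union over the pool: B1=T, B1=F, B2=S, B2=E, B3=T, B3=F, B4=T, B4=F
uncovered (0 of 8): none
Answer: 0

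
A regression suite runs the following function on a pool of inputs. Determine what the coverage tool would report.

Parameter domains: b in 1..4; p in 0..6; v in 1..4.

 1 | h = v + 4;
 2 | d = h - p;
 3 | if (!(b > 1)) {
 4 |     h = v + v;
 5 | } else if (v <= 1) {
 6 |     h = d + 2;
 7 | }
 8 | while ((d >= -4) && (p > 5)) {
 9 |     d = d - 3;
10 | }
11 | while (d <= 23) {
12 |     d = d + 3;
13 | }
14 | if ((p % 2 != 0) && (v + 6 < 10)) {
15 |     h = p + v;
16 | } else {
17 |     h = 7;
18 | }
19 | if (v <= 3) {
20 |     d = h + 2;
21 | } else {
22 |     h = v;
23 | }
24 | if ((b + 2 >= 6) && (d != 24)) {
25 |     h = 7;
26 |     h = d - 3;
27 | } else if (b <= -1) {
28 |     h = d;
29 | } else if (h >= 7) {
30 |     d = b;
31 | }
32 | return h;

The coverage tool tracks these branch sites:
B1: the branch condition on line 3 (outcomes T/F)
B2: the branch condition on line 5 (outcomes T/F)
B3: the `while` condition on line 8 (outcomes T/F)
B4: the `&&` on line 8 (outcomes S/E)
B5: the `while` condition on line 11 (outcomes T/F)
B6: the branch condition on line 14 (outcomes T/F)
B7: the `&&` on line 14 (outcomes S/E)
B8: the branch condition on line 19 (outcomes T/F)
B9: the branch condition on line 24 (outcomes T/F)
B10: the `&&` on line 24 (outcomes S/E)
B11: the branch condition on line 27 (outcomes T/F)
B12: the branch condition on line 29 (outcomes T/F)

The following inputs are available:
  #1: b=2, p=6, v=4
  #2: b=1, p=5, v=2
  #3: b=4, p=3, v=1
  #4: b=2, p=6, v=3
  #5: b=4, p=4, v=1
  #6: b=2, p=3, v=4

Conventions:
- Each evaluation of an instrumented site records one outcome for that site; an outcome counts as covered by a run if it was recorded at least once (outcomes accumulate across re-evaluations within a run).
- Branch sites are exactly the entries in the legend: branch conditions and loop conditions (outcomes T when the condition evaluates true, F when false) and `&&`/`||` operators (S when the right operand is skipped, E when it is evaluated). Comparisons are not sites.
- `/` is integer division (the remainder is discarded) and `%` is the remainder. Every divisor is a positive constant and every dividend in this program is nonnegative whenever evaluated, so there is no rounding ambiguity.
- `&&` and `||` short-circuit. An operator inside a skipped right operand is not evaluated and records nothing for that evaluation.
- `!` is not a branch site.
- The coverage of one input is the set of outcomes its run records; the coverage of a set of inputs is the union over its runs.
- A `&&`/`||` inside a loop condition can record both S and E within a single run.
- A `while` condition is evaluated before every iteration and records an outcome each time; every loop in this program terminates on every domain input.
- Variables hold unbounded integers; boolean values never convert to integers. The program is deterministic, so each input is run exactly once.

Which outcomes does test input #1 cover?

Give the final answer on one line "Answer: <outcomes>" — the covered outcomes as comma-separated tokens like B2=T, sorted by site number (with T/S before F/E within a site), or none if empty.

Running input #1 (b=2, p=6, v=4), event by event:
  B1->F, B2->F, B4->E, B3->T, B4->E, B3->T, B4->E, B3->T, B4->S, B3->F
  B5->T, B5->T, B5->T, B5->T, B5->T, B5->T, B5->T, B5->T, B5->T, B5->T
  B5->T, B5->F, B7->S, B6->F, B8->F, B10->S, B9->F, B11->F, B12->F
distinct outcomes covered: B1=F, B2=F, B3=T, B3=F, B4=S, B4=E, B5=T, B5=F, B6=F, B7=S, B8=F, B9=F, B10=S, B11=F, B12=F

Answer: B1=F, B2=F, B3=T, B3=F, B4=S, B4=E, B5=T, B5=F, B6=F, B7=S, B8=F, B9=F, B10=S, B11=F, B12=F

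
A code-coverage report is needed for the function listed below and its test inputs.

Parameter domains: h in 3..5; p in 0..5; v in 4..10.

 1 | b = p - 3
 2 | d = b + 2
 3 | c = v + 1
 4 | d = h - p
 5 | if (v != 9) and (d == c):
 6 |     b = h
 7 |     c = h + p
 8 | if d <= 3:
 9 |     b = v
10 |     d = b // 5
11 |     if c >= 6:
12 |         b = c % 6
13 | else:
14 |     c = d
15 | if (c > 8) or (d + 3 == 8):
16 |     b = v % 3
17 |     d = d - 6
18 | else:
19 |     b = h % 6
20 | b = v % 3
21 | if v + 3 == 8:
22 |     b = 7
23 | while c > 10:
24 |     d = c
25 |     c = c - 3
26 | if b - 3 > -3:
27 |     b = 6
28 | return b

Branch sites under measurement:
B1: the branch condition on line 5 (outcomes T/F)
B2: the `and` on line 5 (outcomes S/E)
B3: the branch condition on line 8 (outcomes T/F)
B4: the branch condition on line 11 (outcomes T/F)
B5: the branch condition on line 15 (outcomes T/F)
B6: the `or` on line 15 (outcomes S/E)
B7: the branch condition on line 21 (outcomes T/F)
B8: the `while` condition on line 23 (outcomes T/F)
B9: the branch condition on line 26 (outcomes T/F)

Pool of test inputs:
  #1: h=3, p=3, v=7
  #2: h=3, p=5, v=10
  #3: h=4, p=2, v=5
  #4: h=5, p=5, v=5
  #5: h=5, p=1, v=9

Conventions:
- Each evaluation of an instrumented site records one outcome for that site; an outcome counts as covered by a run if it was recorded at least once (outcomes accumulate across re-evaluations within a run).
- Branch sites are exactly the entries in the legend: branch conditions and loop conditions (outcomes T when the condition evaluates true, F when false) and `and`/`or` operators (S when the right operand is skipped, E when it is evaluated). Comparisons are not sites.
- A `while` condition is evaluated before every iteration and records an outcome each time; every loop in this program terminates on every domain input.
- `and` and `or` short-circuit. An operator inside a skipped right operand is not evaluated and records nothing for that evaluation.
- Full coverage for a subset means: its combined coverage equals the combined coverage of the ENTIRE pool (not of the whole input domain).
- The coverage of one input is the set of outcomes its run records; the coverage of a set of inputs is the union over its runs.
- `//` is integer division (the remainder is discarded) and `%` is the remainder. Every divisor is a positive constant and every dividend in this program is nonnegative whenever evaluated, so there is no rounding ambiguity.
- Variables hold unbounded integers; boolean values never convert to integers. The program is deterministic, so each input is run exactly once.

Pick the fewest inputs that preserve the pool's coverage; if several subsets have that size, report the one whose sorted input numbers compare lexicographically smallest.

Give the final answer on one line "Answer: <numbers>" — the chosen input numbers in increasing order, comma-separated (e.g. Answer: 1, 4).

#1 (h=3, p=3, v=7) -> B2->E, B1->F, B3->T, B4->T, B6->E, B5->F, B7->F, B8->F, B9->T; covered: B1=F, B2=E, B3=T, B4=T, B5=F, B6=E, B7=F, B8=F, B9=T
#2 (h=3, p=5, v=10) -> B2->E, B1->F, B3->T, B4->T, B6->S, B5->T, B7->F, B8->T, B8->F, B9->T; covered: B1=F, B2=E, B3=T, B4=T, B5=T, B6=S, B7=F, B8=T, B8=F, B9=T
#3 (h=4, p=2, v=5) -> B2->E, B1->F, B3->T, B4->T, B6->E, B5->F, B7->T, B8->F, B9->T; covered: B1=F, B2=E, B3=T, B4=T, B5=F, B6=E, B7=T, B8=F, B9=T
#4 (h=5, p=5, v=5) -> B2->E, B1->F, B3->T, B4->T, B6->E, B5->F, B7->T, B8->F, B9->T; covered: B1=F, B2=E, B3=T, B4=T, B5=F, B6=E, B7=T, B8=F, B9=T
#5 (h=5, p=1, v=9) -> B2->S, B1->F, B3->F, B6->E, B5->F, B7->F, B8->F, B9->F; covered: B1=F, B2=S, B3=F, B5=F, B6=E, B7=F, B8=F, B9=F
pool-wide coverage (16 outcomes): B1=F, B2=S, B2=E, B3=T, B3=F, B4=T, B5=T, B5=F, B6=S, B6=E, B7=T, B7=F, B8=T, B8=F, B9=T, B9=F
no size-1 subset reaches all 16 outcomes (best union: 10/16)
no size-2 subset reaches all 16 outcomes (best union: 15/16)
size 3: inputs {2, 3, 5} cover all 16 outcomes, and no lexicographically smaller subset of this size does

Answer: 2, 3, 5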